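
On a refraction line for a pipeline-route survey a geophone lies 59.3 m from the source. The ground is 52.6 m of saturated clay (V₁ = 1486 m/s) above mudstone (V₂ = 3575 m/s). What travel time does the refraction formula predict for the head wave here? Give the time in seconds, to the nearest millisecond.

0.081 s

θ_c = arcsin(V₁/V₂) = arcsin(1486/3575) = 24.56°, cos θ_c = 0.9095.
Intercept time tᵢ = 2h cos θ_c / V₁ = 2·52.6·0.9095/1486 = 0.06439 s.
t = x/V₂ + tᵢ = 59.3/3575 + 0.06439 = 0.08098 s.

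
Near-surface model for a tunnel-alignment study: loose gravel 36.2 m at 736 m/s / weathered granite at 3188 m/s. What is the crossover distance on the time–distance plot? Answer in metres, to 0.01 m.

91.59 m

θ_c = arcsin(736/3188) = 13.35°, so cos θ_c = 0.9730 and tᵢ = 2h cos θ_c/V₁ = 0.0957 s.
At crossover x/V₁ = x/V₂ + tᵢ ⇒ x = tᵢ/(1/V₁ − 1/V₂) = 0.09571/(1.3587e-03 − 3.1368e-04) = 91.59 m.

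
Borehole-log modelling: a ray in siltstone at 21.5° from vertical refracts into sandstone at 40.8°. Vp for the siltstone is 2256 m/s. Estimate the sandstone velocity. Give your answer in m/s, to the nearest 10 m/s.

Snell's law: sin 21.5°/V₁ = sin 40.8°/V₂.
V₂ = V₁·sin 40.8°/sin 21.5° = 2256 × 1.7829 = 4022.13 m/s.

4020 m/s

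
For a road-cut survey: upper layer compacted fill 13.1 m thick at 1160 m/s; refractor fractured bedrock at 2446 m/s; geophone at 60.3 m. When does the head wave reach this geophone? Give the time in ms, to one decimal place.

44.5 ms

θ_c = arcsin(V₁/V₂) = arcsin(1160/2446) = 28.31°, cos θ_c = 0.8804.
Intercept time tᵢ = 2h cos θ_c / V₁ = 2·13.1·0.8804/1160 = 0.01988 s.
t = x/V₂ + tᵢ = 60.3/2446 + 0.01988 = 0.04454 s.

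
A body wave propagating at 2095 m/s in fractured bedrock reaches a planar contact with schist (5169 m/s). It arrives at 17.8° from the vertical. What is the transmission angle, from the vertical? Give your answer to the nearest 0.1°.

49.0°

sin θ₁/V₁ = sin θ₂/V₂ ⇒ sin θ₂ = 5169·sin 17.8°/2095 = 5169·0.3057/2095 = 0.7542.
θ₂ = sin⁻¹(0.7542) = 48.96° (from vertical).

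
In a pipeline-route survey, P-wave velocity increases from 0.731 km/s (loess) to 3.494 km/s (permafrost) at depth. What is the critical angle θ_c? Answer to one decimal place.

At critical incidence the refracted ray runs along the interface (θ₂ = 90°), so sin θ_c = V₁/V₂.
θ_c = arcsin(0.731/3.494) = arcsin 0.2092 = 12.08°.

12.1°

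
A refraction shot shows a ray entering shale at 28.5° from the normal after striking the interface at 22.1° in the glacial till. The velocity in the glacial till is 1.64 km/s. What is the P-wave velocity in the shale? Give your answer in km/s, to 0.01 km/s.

2.08 km/s

Snell's law: sin 22.1°/V₁ = sin 28.5°/V₂.
V₂ = V₁·sin 28.5°/sin 22.1° = 1.64 × 1.2683 = 2.08 km/s.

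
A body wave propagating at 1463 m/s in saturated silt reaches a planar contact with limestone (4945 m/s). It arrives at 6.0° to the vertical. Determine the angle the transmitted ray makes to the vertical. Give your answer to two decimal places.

20.69°

sin θ₁/V₁ = sin θ₂/V₂ ⇒ sin θ₂ = 4945·sin 6.0°/1463 = 4945·0.1045/1463 = 0.3533.
θ₂ = arcsin 0.3533 = 20.69° from the normal.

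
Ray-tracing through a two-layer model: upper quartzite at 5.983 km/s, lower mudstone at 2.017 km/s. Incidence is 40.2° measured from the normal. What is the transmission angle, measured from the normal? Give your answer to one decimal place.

12.6°

Snell's law: sin θ₂ = (V₂/V₁)·sin θ₁ = (2.017/5.983)·sin 40.2° = 0.2176.
θ₂ = arcsin 0.2176 = 12.57° from the normal.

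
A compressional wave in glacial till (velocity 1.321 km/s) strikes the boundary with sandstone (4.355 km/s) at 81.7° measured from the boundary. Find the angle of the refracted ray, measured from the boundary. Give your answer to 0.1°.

Angle from the normal: 90° − 81.7° = 8.3°.
sin θ₁/V₁ = sin θ₂/V₂ ⇒ sin θ₂ = 4.355·sin 8.3°/1.321 = 4.355·0.1444/1.321 = 0.4759.
θ₂ = arcsin 0.4759 = 28.42° from the normal.
From the interface: 90° − 28.42° = 61.58°.

61.6°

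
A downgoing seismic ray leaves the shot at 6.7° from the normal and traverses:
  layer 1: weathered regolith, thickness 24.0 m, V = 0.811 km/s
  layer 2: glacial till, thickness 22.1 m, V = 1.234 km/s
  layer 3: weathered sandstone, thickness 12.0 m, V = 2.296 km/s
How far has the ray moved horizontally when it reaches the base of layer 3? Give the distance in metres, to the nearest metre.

11 m

Ray parameter p = sin 6.7° / 0.811 km/s = 1.4386e-01 s/km.
Layer 1: θ = 6.70°; offset = 24.0·tan 6.70° = 2.819 m.
Layer 2: sin θ = p·1.234 = 0.1775 → θ = 10.23°; offset = 22.1·tan 10.23° = 3.987 m.
Layer 3: sin θ = p·2.296 = 0.3303 → θ = 19.29°; offset = 12.0·tan 19.29° = 4.199 m.
Summing the layer offsets gives 11.005 m.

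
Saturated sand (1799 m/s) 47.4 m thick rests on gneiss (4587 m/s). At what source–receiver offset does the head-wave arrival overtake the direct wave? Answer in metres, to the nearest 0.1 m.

x_cross = 2h·√((V₂+V₁)/(V₂−V₁)).
(V₂+V₁)/(V₂−V₁) = (4587+1799)/(4587−1799) = 2.2905; √ = 1.5134.
x_cross = 2·47.4·1.5134 = 143.48 m.

143.5 m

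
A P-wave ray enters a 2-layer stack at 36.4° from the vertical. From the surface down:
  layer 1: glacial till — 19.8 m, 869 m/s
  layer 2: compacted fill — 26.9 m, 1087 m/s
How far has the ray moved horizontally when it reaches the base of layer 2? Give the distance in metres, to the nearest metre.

p = sin θ₁/V₁ = sin 36.4°/869 = 6.8288e-04 s/m is conserved through the stack.
Layer 1: θ = 36.40°; offset = 19.8·tan 36.40° = 14.598 m.
Layer 2: sin θ = p·1087 = 0.7423 → θ = 47.93°; offset = 26.9·tan 47.93° = 29.799 m.
Summing the layer offsets gives 44.396 m.

44 m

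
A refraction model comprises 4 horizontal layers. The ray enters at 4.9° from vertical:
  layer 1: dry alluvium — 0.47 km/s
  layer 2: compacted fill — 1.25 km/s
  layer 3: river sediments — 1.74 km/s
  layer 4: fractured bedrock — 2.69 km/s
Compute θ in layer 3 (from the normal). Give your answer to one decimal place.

18.4°

Ray parameter p = sin 4.9° / 0.47 = 1.8174e-01 s/km.
sin θ_3 = p·V_3 = 1.8174e-01 × 1.74 = 0.3162.
θ_3 = 18.43° from the vertical.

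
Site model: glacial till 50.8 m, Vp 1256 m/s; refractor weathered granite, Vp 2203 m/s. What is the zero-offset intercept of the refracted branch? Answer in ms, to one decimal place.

θ_c = arcsin(V₁/V₂) = arcsin(1256/2203) = 34.76°; cos θ_c = 0.8216.
tᵢ = 2h·cos θ_c / V₁ = 2·50.8·0.8216 / 1256 = 0.06646 s.

66.5 ms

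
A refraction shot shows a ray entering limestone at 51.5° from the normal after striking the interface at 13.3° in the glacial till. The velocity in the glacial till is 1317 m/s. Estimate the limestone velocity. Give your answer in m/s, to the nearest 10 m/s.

Snell's law: sin 13.3°/V₁ = sin 51.5°/V₂.
V₂ = V₁·sin 51.5°/sin 13.3° = 1317 × 3.4019 = 4480.31 m/s.

4480 m/s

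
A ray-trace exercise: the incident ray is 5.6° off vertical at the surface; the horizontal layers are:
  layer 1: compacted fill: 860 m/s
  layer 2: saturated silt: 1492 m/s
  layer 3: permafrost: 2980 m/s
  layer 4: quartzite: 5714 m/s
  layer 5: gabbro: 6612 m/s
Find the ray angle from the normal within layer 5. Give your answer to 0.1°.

48.6°

Snell's law across each interface conserves sin θ / V, so sin θ_5 = V_5·sin θ₁/V₁.
sin θ_5 = 6612 × sin 5.6° / 860 = 0.7503.
θ_5 = 48.61° from the vertical.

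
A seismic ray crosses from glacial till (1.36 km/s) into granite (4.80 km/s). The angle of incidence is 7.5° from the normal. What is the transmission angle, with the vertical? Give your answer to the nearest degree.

27°

sin θ₁/V₁ = sin θ₂/V₂ ⇒ sin θ₂ = 4.80·sin 7.5°/1.36 = 4.80·0.1305/1.36 = 0.4607.
θ₂ = arcsin 0.4607 = 27.43° from the normal.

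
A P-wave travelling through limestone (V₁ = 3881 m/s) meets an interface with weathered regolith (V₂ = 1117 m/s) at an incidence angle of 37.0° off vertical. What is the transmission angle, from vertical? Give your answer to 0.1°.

10.0°

Snell's law: sin θ₂ = (V₂/V₁)·sin θ₁ = (1117/3881)·sin 37.0° = 0.1732.
θ₂ = arcsin 0.1732 = 9.97° from the normal.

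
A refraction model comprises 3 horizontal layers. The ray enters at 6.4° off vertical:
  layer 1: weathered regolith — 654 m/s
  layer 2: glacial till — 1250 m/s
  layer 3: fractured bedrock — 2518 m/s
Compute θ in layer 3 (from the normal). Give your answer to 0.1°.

25.4°

Ray parameter p = sin 6.4° / 654 = 1.7044e-04 s/m.
sin θ_3 = p·V_3 = 1.7044e-04 × 2518 = 0.4292.
θ_3 = arcsin 0.4292 = 25.42°.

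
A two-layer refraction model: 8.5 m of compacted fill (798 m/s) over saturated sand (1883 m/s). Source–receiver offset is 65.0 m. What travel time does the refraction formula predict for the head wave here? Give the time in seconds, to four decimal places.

t = x/V₂ + 2h·√(V₂²−V₁²)/(V₁V₂).
√(V₂²−V₁²) = √(1883²−798²) = 1705.5 m/s; delay term = 2·8.5·1705.5/(798·1883) = 0.01930 s.
t = 65.0/1883 + 0.01930 = 0.05382 s.

0.0538 s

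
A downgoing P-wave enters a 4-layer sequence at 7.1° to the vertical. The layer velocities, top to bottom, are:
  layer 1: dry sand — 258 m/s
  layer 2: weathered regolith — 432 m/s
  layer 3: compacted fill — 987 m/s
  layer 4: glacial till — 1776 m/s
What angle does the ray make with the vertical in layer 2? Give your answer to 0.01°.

11.94°

Ray parameter p = sin 7.1° / 258 = 4.7908e-04 s/m.
sin θ_2 = p·V_2 = 4.7908e-04 × 432 = 0.2070.
θ_2 = arcsin 0.2070 = 11.94°.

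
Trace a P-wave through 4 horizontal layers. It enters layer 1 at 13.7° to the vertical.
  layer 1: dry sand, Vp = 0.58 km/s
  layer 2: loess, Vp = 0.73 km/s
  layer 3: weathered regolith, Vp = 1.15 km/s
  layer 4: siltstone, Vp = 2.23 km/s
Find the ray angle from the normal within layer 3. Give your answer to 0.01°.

Ray parameter p = sin 13.7° / 0.58 = 4.0834e-01 s/km.
sin θ_3 = p·V_3 = 4.0834e-01 × 1.15 = 0.4696.
θ_3 = arcsin 0.4696 = 28.01°.

28.01°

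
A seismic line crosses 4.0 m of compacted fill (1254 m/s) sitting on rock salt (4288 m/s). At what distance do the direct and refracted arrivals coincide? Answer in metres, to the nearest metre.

11 m

θ_c = arcsin(1254/4288) = 17.00°, so cos θ_c = 0.9563 and tᵢ = 2h cos θ_c/V₁ = 0.0061 s.
At crossover x/V₁ = x/V₂ + tᵢ ⇒ x = tᵢ/(1/V₁ − 1/V₂) = 0.00610/(7.9745e-04 − 2.3321e-04) = 10.81 m.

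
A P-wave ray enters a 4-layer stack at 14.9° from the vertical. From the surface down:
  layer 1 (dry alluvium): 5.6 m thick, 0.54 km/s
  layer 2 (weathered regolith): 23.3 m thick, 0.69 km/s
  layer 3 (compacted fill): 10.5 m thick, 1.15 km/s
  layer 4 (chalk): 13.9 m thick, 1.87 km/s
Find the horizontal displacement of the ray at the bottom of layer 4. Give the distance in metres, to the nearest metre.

p = sin θ₁/V₁ = sin 14.9°/0.54 = 4.7617e-01 s/km is conserved through the stack.
Layer 1: θ = 14.90°; offset = 5.6·tan 14.90° = 1.490 m.
Layer 2: sin θ = p·0.69 = 0.3286 → θ = 19.18°; offset = 23.3·tan 19.18° = 8.105 m.
Layer 3: sin θ = p·1.15 = 0.5476 → θ = 33.20°; offset = 10.5·tan 33.20° = 6.872 m.
Layer 4: sin θ = p·1.87 = 0.8904 → θ = 62.93°; offset = 13.9·tan 62.93° = 27.197 m.
Σ offsets = 43.664 m.

44 m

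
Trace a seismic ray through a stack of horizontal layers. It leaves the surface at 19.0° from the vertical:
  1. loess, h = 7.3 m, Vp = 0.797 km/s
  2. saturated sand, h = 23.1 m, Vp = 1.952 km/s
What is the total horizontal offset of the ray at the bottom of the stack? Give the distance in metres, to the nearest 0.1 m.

33.0 m

Apply Snell's law at each interface; in layer i the horizontal offset is hᵢ·tan θᵢ.
Layer 1: θ = 19.00°; offset = 7.3·tan 19.00° = 2.514 m.
Layer 2: sin θ = 1.952·sin 19.0°/0.797 = 0.7974, θ = 52.88°; offset = 23.1·tan 52.88° = 30.522 m.
Total horizontal offset = 33.035 m.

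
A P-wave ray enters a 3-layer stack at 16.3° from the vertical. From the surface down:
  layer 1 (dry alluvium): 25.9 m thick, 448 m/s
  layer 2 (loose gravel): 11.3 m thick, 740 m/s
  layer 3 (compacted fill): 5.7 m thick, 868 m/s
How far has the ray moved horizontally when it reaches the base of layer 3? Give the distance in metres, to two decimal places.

17.18 m

Apply Snell's law at each interface; in layer i the horizontal offset is hᵢ·tan θᵢ.
Layer 1: θ = 16.30°; offset = 25.9·tan 16.30° = 7.5737 m.
Layer 2: sin θ = 740·sin 16.3°/448 = 0.4636, θ = 27.62°; offset = 11.3·tan 27.62° = 5.9125 m.
Layer 3: sin θ = 868·sin 16.3°/448 = 0.5438, θ = 32.94°; offset = 5.7·tan 32.94° = 3.6934 m.
Σ offsets = 17.1796 m.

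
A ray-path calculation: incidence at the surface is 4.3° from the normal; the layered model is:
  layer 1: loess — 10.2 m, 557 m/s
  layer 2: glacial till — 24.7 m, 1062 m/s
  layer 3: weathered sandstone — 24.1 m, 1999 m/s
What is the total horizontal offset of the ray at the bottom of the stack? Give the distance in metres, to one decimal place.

p = sin θ₁/V₁ = sin 4.3°/557 = 1.3461e-04 s/m is conserved through the stack.
Layer 1: θ = 4.30°; offset = 10.2·tan 4.30° = 0.767 m.
Layer 2: sin θ = p·1062 = 0.1430 → θ = 8.22°; offset = 24.7·tan 8.22° = 3.568 m.
Layer 3: sin θ = p·1999 = 0.2691 → θ = 15.61°; offset = 24.1·tan 15.61° = 6.733 m.
Total horizontal offset = 11.068 m.

11.1 m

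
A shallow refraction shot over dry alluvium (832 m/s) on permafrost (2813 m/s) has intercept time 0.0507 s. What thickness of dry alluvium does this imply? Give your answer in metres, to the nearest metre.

22 m

h = tᵢ·V₁·V₂ / (2·√(V₂²−V₁²)).
√(V₂²−V₁²) = √(2813² − 832²) = 2687.1 m/s.
h = 0.0507 s × 832 × 2813 / (2 × 2687.1) = 22.08 m.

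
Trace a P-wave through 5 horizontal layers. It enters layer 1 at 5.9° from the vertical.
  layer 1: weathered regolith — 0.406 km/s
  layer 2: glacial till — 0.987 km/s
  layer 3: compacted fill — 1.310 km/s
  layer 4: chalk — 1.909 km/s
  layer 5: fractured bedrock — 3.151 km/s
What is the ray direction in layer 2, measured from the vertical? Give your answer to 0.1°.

14.5°

Ray parameter p = sin 5.9° / 0.406 = 2.5318e-01 s/km.
sin θ_2 = p·V_2 = 2.5318e-01 × 0.987 = 0.2499.
θ_2 = 14.47° from the vertical.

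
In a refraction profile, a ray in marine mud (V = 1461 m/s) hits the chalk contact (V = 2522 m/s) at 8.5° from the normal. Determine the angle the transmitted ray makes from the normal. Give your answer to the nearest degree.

sin θ₁/V₁ = sin θ₂/V₂ ⇒ sin θ₂ = 2522·sin 8.5°/1461 = 2522·0.1478/1461 = 0.2552.
θ₂ = sin⁻¹(0.2552) = 14.78° (from vertical).

15°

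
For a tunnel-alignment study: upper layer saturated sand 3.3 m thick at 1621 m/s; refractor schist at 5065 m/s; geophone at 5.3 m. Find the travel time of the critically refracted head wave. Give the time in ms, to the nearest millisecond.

5 ms

t = x/V₂ + 2h·√(V₂²−V₁²)/(V₁V₂).
√(V₂²−V₁²) = √(5065²−1621²) = 4798.6 m/s; delay term = 2·3.3·4798.6/(1621·5065) = 0.00386 s.
t = 5.3/5065 + 0.00386 = 0.00490 s.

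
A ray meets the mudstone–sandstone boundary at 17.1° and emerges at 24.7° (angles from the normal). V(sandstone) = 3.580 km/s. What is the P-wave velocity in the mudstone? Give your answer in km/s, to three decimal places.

2.519 km/s

Snell's law: sin 17.1°/V₁ = sin 24.7°/V₂.
V₁ = V₂·sin 17.1°/sin 24.7° = 3.580 × 0.7037 = 2.519 km/s.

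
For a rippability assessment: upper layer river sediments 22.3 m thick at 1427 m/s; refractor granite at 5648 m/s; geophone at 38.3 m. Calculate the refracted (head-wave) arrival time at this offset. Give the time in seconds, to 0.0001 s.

θ_c = arcsin(V₁/V₂) = arcsin(1427/5648) = 14.63°, cos θ_c = 0.9676.
Intercept time tᵢ = 2h cos θ_c / V₁ = 2·22.3·0.9676/1427 = 0.03024 s.
t = x/V₂ + tᵢ = 38.3/5648 + 0.03024 = 0.03702 s.

0.0370 s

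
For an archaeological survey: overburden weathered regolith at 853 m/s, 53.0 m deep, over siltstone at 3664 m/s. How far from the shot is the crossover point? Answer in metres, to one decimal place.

θ_c = arcsin(853/3664) = 13.46°, so cos θ_c = 0.9725 and tᵢ = 2h cos θ_c/V₁ = 0.1209 s.
At crossover x/V₁ = x/V₂ + tᵢ ⇒ x = tᵢ/(1/V₁ − 1/V₂) = 0.12085/(1.1723e-03 − 2.7293e-04) = 134.37 m.

134.4 m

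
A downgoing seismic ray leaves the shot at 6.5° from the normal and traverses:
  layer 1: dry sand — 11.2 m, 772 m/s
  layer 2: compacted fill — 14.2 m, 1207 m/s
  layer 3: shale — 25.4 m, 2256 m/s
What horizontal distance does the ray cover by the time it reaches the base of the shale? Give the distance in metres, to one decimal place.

Apply Snell's law at each interface; in layer i the horizontal offset is hᵢ·tan θᵢ.
Layer 1: θ = 6.50°; offset = 11.2·tan 6.50° = 1.276 m.
Layer 2: sin θ = 1207·sin 6.5°/772 = 0.1770, θ = 10.19°; offset = 14.2·tan 10.19° = 2.554 m.
Layer 3: sin θ = 2256·sin 6.5°/772 = 0.3308, θ = 19.32°; offset = 25.4·tan 19.32° = 8.904 m.
Summing the layer offsets gives 12.734 m.

12.7 m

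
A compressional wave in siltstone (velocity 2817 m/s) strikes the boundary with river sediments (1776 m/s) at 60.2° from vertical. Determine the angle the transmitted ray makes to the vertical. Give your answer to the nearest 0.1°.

33.2°

Snell's law: sin θ₂ = (V₂/V₁)·sin θ₁ = (1776/2817)·sin 60.2° = 0.5471.
θ₂ = sin⁻¹(0.5471) = 33.17° (from vertical).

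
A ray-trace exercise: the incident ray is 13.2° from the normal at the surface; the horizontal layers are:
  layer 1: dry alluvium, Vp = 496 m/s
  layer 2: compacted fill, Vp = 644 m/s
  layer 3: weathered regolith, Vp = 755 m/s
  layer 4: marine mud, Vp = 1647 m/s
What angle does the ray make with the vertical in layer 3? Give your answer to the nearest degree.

Ray parameter p = sin 13.2° / 496 = 4.6038e-04 s/m.
sin θ_3 = p·V_3 = 4.6038e-04 × 755 = 0.3476.
θ_3 = 20.34° from the vertical.

20°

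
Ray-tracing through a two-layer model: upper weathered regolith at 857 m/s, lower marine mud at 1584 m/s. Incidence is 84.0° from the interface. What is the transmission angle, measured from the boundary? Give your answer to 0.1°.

Convert to the normal: θ₁ = 90° − 84.0° = 6.0°.
Snell's law: sin θ₂ = (V₂/V₁)·sin θ₁ = (1584/857)·sin 6.0° = 0.1932.
θ₂ = arcsin 0.1932 = 11.14° from the normal.
From the interface: 90° − 11.14° = 78.86°.

78.9°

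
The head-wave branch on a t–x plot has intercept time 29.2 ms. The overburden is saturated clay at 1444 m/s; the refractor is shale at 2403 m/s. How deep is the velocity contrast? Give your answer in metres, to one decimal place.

26.4 m

θ_c = arcsin(1444/2403) = 36.94°; cos θ_c = 0.7993.
tᵢ = 2h cos θ_c/V₁ ⇒ h = tᵢ·V₁/(2 cos θ_c) = 0.0292·1444/(2·0.7993) = 26.38 m.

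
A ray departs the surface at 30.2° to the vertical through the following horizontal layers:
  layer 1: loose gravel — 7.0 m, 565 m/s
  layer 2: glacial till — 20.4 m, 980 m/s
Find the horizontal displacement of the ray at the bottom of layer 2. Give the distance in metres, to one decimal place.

40.5 m

Ray parameter p = sin 30.2° / 565 m/s = 8.9030e-04 s/m.
Layer 1: θ = 30.20°; offset = 7.0·tan 30.20° = 4.074 m.
Layer 2: sin θ = p·980 = 0.8725 → θ = 60.75°; offset = 20.4·tan 60.75° = 36.427 m.
Summing the layer offsets gives 40.501 m.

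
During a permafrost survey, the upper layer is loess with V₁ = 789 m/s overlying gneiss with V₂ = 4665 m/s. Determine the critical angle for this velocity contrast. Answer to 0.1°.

At critical incidence the refracted ray runs along the interface (θ₂ = 90°), so sin θ_c = V₁/V₂.
θ_c = arcsin(789/4665) = arcsin 0.1691 = 9.74°.

9.7°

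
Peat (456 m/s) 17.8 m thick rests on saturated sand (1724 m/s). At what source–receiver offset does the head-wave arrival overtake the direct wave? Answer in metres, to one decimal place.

θ_c = arcsin(456/1724) = 15.34°, so cos θ_c = 0.9644 and tᵢ = 2h cos θ_c/V₁ = 0.0753 s.
At crossover x/V₁ = x/V₂ + tᵢ ⇒ x = tᵢ/(1/V₁ − 1/V₂) = 0.07529/(2.1930e-03 − 5.8005e-04) = 46.68 m.

46.7 m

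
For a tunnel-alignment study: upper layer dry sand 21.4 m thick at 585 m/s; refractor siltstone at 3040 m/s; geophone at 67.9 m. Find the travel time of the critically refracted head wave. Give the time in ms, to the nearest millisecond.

θ_c = arcsin(V₁/V₂) = arcsin(585/3040) = 11.09°, cos θ_c = 0.9813.
Intercept time tᵢ = 2h cos θ_c / V₁ = 2·21.4·0.9813/585 = 0.07179 s.
t = x/V₂ + tᵢ = 67.9/3040 + 0.07179 = 0.09413 s.

94 ms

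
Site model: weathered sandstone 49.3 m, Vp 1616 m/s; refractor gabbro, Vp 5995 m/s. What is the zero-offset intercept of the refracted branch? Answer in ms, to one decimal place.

tᵢ = 2h·√(V₂²−V₁²)/(V₁V₂).
√(V₂²−V₁²) = √(5995²−1616²) = 5773.1 m/s.
tᵢ = 2·49.3·5773.1/(1616·5995) = 0.05876 s.

58.8 ms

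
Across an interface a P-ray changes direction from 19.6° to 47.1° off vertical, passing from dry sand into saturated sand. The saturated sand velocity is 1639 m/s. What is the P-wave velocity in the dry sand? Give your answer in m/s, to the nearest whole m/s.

Snell's law: sin 19.6°/V₁ = sin 47.1°/V₂.
V₁ = V₂·sin 19.6°/sin 47.1° = 1639 × 0.4579 = 750.54 m/s.

751 m/s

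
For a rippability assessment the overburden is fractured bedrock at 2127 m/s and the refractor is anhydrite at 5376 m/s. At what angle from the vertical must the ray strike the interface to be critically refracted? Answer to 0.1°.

23.3°

At critical incidence the refracted ray runs along the interface (θ₂ = 90°), so sin θ_c = V₁/V₂.
θ_c = arcsin(2127/5376) = arcsin 0.3956 = 23.31°.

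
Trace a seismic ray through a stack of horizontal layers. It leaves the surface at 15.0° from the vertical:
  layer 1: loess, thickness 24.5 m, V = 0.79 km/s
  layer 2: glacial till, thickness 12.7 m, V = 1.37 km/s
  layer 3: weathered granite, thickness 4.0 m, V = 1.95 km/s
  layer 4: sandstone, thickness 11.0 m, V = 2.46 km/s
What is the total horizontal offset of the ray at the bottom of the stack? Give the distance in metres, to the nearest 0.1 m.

31.2 m

Apply Snell's law at each interface; in layer i the horizontal offset is hᵢ·tan θᵢ.
Layer 1: θ = 15.00°; offset = 24.5·tan 15.00° = 6.565 m.
Layer 2: sin θ = 1.37·sin 15.0°/0.79 = 0.4488, θ = 26.67°; offset = 12.7·tan 26.67° = 6.379 m.
Layer 3: sin θ = 1.95·sin 15.0°/0.79 = 0.6389, θ = 39.71°; offset = 4.0·tan 39.71° = 3.322 m.
Layer 4: sin θ = 2.46·sin 15.0°/0.79 = 0.8059, θ = 53.70°; offset = 11.0·tan 53.70° = 14.975 m.
Total horizontal offset = 31.241 m.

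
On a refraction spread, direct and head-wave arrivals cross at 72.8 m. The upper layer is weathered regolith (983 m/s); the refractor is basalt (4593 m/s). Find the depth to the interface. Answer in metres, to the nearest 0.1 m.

29.3 m

h = (x_cross/2)·√((V₂−V₁)/(V₂+V₁)).
(V₂−V₁)/(V₂+V₁) = (4593−983)/(4593+983) = 0.6474; √ = 0.8046.
h = (72.8/2)·0.8046 = 29.29 m.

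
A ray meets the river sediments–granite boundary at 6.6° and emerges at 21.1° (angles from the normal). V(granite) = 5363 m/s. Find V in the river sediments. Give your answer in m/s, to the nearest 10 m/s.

Snell's law: sin 6.6°/V₁ = sin 21.1°/V₂.
V₁ = V₂·sin 6.6°/sin 21.1° = 5363 × 0.3193 = 1712.26 m/s.

1710 m/s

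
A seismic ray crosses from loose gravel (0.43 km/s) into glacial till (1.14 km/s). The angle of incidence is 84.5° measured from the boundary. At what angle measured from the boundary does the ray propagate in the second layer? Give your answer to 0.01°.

75.28°

Angle from the normal: 90° − 84.5° = 5.5°.
sin θ₁/V₁ = sin θ₂/V₂ ⇒ sin θ₂ = 1.14·sin 5.5°/0.43 = 1.14·0.0958/0.43 = 0.2541.
θ₂ = sin⁻¹(0.2541) = 14.72° (from vertical).
From the interface: 90° − 14.72° = 75.28°.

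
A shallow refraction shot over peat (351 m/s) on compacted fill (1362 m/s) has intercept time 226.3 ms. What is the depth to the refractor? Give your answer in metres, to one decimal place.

h = tᵢ·V₁·V₂ / (2·√(V₂²−V₁²)).
√(V₂²−V₁²) = √(1362² − 351²) = 1316.0 m/s.
h = 0.2263 s × 351 × 1362 / (2 × 1316.0) = 41.10 m.

41.1 m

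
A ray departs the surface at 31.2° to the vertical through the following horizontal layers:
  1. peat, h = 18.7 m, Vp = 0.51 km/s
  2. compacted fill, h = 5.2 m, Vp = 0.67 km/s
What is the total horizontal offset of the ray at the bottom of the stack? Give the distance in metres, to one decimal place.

Apply Snell's law at each interface; in layer i the horizontal offset is hᵢ·tan θᵢ.
Layer 1: θ = 31.20°; offset = 18.7·tan 31.20° = 11.325 m.
Layer 2: sin θ = 0.67·sin 31.2°/0.51 = 0.6805, θ = 42.89°; offset = 5.2·tan 42.89° = 4.830 m.
Σ offsets = 16.155 m.

16.2 m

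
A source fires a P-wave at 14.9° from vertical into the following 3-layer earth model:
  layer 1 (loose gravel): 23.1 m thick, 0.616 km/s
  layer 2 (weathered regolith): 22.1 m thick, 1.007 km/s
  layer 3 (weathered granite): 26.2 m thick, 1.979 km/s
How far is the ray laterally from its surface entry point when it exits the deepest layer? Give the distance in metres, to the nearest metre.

55 m

Apply Snell's law at each interface; in layer i the horizontal offset is hᵢ·tan θᵢ.
Layer 1: θ = 14.90°; offset = 23.1·tan 14.90° = 6.146 m.
Layer 2: sin θ = 1.007·sin 14.9°/0.616 = 0.4203, θ = 24.86°; offset = 22.1·tan 24.86° = 10.238 m.
Layer 3: sin θ = 1.979·sin 14.9°/0.616 = 0.8261, θ = 55.70°; offset = 26.2·tan 55.70° = 38.405 m.
Total horizontal offset = 54.790 m.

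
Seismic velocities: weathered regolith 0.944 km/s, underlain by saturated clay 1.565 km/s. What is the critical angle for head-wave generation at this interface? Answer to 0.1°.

Critical incidence: sin θ_c = V₁/V₂ = 0.944/1.565 = 0.6032.
θ_c = arcsin 0.6032 = 37.10°.

37.1°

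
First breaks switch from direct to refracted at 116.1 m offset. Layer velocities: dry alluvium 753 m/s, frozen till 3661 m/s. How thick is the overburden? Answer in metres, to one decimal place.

h = (x_cross/2)·√((V₂−V₁)/(V₂+V₁)).
(V₂−V₁)/(V₂+V₁) = (3661−753)/(3661+753) = 0.6588; √ = 0.8117.
h = (116.1/2)·0.8117 = 47.12 m.

47.1 m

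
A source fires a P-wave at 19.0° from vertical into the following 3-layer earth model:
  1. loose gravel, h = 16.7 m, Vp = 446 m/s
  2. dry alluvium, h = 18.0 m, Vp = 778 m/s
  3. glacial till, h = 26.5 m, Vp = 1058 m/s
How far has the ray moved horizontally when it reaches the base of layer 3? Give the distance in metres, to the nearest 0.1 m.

Apply Snell's law at each interface; in layer i the horizontal offset is hᵢ·tan θᵢ.
Layer 1: θ = 19.00°; offset = 16.7·tan 19.00° = 5.750 m.
Layer 2: sin θ = 778·sin 19.0°/446 = 0.5679, θ = 34.61°; offset = 18.0·tan 34.61° = 12.420 m.
Layer 3: sin θ = 1058·sin 19.0°/446 = 0.7723, θ = 50.56°; offset = 26.5·tan 50.56° = 32.218 m.
Σ offsets = 50.388 m.

50.4 m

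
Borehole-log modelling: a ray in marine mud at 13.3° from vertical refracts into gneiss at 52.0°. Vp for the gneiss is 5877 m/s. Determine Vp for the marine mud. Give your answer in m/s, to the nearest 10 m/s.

1720 m/s

sin 13.3° = 0.2300; sin 52.0° = 0.7880.
V₁ = V₂·(sin θ₁/sin θ₂) = 5877·(0.2300/0.7880) = 1715.72 m/s.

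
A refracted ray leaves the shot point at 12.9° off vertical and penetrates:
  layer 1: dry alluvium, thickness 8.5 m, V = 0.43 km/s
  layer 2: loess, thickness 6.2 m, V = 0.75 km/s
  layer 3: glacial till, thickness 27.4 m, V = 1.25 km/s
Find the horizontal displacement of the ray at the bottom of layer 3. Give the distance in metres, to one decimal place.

27.9 m

Apply Snell's law at each interface; in layer i the horizontal offset is hᵢ·tan θᵢ.
Layer 1: θ = 12.90°; offset = 8.5·tan 12.90° = 1.947 m.
Layer 2: sin θ = 0.75·sin 12.9°/0.43 = 0.3894, θ = 22.92°; offset = 6.2·tan 22.92° = 2.621 m.
Layer 3: sin θ = 1.25·sin 12.9°/0.43 = 0.6490, θ = 40.46°; offset = 27.4·tan 40.46° = 23.373 m.
Total horizontal offset = 27.941 m.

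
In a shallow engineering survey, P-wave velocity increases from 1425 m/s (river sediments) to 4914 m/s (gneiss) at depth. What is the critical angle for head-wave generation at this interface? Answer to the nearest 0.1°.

At critical incidence the refracted ray runs along the interface (θ₂ = 90°), so sin θ_c = V₁/V₂.
θ_c = arcsin(1425/4914) = arcsin 0.2900 = 16.86°.

16.9°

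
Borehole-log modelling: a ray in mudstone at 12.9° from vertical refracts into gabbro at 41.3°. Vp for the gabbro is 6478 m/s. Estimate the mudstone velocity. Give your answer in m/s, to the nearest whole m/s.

Snell's law: sin 12.9°/V₁ = sin 41.3°/V₂.
V₁ = V₂·sin 12.9°/sin 41.3° = 6478 × 0.3383 = 2191.23 m/s.

2191 m/s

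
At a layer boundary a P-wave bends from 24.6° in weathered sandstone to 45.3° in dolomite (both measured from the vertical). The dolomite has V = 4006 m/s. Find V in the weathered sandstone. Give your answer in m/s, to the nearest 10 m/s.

Snell's law: sin 24.6°/V₁ = sin 45.3°/V₂.
V₁ = V₂·sin 24.6°/sin 45.3° = 4006 × 0.5857 = 2346.12 m/s.

2350 m/s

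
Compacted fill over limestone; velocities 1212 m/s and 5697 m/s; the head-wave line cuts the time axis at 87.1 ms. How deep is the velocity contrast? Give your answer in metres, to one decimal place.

θ_c = arcsin(1212/5697) = 12.28°; cos θ_c = 0.9771.
tᵢ = 2h cos θ_c/V₁ ⇒ h = tᵢ·V₁/(2 cos θ_c) = 0.0871·1212/(2·0.9771) = 54.02 m.

54.0 m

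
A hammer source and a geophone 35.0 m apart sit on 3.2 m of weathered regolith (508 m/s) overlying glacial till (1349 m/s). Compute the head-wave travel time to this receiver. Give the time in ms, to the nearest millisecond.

38 ms

θ_c = arcsin(V₁/V₂) = arcsin(508/1349) = 22.12°, cos θ_c = 0.9264.
Intercept time tᵢ = 2h cos θ_c / V₁ = 2·3.2·0.9264/508 = 0.01167 s.
t = x/V₂ + tᵢ = 35.0/1349 + 0.01167 = 0.03762 s.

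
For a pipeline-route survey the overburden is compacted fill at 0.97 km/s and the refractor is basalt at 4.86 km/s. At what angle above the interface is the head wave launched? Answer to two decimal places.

At critical incidence the refracted ray runs along the interface (θ₂ = 90°), so sin θ_c = V₁/V₂.
θ_c = arcsin(0.97/4.86) = arcsin 0.1996 = 11.51°.
Measured from the interface: 90° − 11.51° = 78.49°.

78.49°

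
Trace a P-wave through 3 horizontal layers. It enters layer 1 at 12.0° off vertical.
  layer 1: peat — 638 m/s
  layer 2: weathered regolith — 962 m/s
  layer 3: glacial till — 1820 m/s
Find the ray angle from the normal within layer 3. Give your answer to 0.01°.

36.38°

Ray parameter p = sin 12.0° / 638 = 3.2588e-04 s/m.
sin θ_3 = p·V_3 = 3.2588e-04 × 1820 = 0.5931.
θ_3 = 36.38° from the vertical.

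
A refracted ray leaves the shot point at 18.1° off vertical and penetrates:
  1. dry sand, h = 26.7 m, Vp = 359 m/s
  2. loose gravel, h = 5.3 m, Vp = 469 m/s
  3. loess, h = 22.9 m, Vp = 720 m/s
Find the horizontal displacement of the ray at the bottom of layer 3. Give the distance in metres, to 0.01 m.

Apply Snell's law at each interface; in layer i the horizontal offset is hᵢ·tan θᵢ.
Layer 1: θ = 18.10°; offset = 26.7·tan 18.10° = 8.7269 m.
Layer 2: sin θ = 469·sin 18.1°/359 = 0.4059, θ = 23.95°; offset = 5.3·tan 23.95° = 2.3537 m.
Layer 3: sin θ = 720·sin 18.1°/359 = 0.6231, θ = 38.54°; offset = 22.9·tan 38.54° = 18.2427 m.
Summing the layer offsets gives 29.3233 m.

29.32 m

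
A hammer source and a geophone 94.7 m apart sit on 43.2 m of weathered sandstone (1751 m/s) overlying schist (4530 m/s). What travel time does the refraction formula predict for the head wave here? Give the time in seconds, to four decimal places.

θ_c = arcsin(V₁/V₂) = arcsin(1751/4530) = 22.74°, cos θ_c = 0.9223.
Intercept time tᵢ = 2h cos θ_c / V₁ = 2·43.2·0.9223/1751 = 0.04551 s.
t = x/V₂ + tᵢ = 94.7/4530 + 0.04551 = 0.06641 s.

0.0664 s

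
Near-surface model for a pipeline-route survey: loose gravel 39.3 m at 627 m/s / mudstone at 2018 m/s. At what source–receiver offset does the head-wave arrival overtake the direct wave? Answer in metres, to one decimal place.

108.4 m

x_cross = 2h·√((V₂+V₁)/(V₂−V₁)).
(V₂+V₁)/(V₂−V₁) = (2018+627)/(2018−627) = 1.9015; √ = 1.3790.
x_cross = 2·39.3·1.3790 = 108.39 m.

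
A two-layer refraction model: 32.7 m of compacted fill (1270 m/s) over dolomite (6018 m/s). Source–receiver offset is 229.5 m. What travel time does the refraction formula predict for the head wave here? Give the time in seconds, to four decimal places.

t = x/V₂ + 2h·√(V₂²−V₁²)/(V₁V₂).
√(V₂²−V₁²) = √(6018²−1270²) = 5882.5 m/s; delay term = 2·32.7·5882.5/(1270·6018) = 0.05034 s.
t = 229.5/6018 + 0.05034 = 0.08847 s.

0.0885 s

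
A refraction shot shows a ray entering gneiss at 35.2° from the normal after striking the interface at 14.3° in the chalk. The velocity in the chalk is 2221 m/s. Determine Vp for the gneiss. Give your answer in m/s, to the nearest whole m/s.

5183 m/s

Snell's law: sin 14.3°/V₁ = sin 35.2°/V₂.
V₂ = V₁·sin 35.2°/sin 14.3° = 2221 × 2.3337 = 5183.24 m/s.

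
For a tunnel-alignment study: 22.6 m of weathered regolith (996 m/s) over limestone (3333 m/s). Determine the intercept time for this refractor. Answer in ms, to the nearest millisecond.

tᵢ = 2h·√(V₂²−V₁²)/(V₁V₂).
√(V₂²−V₁²) = √(3333²−996²) = 3180.7 m/s.
tᵢ = 2·22.6·3180.7/(996·3333) = 0.04331 s.

43 ms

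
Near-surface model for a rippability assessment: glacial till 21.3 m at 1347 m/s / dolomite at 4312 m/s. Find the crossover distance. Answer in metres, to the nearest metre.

x_cross = 2h·√((V₂+V₁)/(V₂−V₁)).
(V₂+V₁)/(V₂−V₁) = (4312+1347)/(4312−1347) = 1.9086; √ = 1.3815.
x_cross = 2·21.3·1.3815 = 58.85 m.

59 m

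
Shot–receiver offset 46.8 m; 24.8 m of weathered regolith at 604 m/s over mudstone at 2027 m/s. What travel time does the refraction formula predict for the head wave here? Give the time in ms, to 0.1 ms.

101.5 ms

θ_c = arcsin(V₁/V₂) = arcsin(604/2027) = 17.34°, cos θ_c = 0.9546.
Intercept time tᵢ = 2h cos θ_c / V₁ = 2·24.8·0.9546/604 = 0.07839 s.
t = x/V₂ + tᵢ = 46.8/2027 + 0.07839 = 0.10148 s.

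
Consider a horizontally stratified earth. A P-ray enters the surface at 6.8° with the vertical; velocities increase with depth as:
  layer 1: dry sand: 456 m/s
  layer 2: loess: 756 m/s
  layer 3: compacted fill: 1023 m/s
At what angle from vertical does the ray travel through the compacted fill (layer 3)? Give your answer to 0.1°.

15.4°

Ray parameter p = sin 6.8° / 456 = 2.5966e-04 s/m.
sin θ_3 = p·V_3 = 2.5966e-04 × 1023 = 0.2656.
θ_3 = arcsin 0.2656 = 15.40°.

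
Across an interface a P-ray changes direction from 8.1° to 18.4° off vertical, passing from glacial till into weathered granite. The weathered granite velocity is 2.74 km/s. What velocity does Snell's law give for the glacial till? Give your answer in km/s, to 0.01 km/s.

1.22 km/s

sin 8.1° = 0.1409; sin 18.4° = 0.3156.
V₁ = V₂·(sin θ₁/sin θ₂) = 2.74·(0.1409/0.3156) = 1.22 km/s.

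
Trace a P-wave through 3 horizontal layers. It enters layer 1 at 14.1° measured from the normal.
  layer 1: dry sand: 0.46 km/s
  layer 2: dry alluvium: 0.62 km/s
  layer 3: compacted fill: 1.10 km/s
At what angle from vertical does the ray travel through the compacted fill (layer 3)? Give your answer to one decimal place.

35.6°

Snell's law across each interface conserves sin θ / V, so sin θ_3 = V_3·sin θ₁/V₁.
sin θ_3 = 1.10 × sin 14.1° / 0.46 = 0.5826.
θ_3 = 35.63° from the vertical.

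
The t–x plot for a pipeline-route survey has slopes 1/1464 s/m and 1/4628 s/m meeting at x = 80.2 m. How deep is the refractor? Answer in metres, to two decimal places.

x_cross = 2h·√((V₂+V₁)/(V₂−V₁)) → h = x_cross / (2·√((V₂+V₁)/(V₂−V₁))).
√((V₂+V₁)/(V₂−V₁)) = √((4628+1464)/(4628−1464)) = 1.3876.
h = 80.2 / (2·1.3876) = 28.90 m.

28.90 m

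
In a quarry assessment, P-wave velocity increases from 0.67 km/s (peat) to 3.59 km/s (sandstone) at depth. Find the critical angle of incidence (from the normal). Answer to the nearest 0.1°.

Critical incidence: sin θ_c = V₁/V₂ = 0.67/3.59 = 0.1866.
θ_c = arcsin 0.1866 = 10.76°.

10.8°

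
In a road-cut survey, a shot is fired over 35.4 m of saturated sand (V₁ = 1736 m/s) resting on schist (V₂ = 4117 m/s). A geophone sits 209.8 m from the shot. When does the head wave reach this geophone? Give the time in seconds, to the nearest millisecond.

θ_c = arcsin(V₁/V₂) = arcsin(1736/4117) = 24.94°, cos θ_c = 0.9068.
Intercept time tᵢ = 2h cos θ_c / V₁ = 2·35.4·0.9068/1736 = 0.03698 s.
t = x/V₂ + tᵢ = 209.8/4117 + 0.03698 = 0.08794 s.

0.088 s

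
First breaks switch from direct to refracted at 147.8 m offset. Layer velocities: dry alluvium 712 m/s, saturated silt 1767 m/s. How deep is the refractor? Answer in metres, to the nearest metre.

48 m

x_cross = 2h·√((V₂+V₁)/(V₂−V₁)) → h = x_cross / (2·√((V₂+V₁)/(V₂−V₁))).
√((V₂+V₁)/(V₂−V₁)) = √((1767+712)/(1767−712)) = 1.5329.
h = 147.8 / (2·1.5329) = 48.21 m.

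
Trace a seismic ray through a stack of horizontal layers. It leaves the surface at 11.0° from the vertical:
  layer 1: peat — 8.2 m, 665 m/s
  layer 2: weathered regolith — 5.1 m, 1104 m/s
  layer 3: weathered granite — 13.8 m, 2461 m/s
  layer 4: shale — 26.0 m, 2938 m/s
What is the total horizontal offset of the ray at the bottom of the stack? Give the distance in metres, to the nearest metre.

58 m

Apply Snell's law at each interface; in layer i the horizontal offset is hᵢ·tan θᵢ.
Layer 1: θ = 11.00°; offset = 8.2·tan 11.00° = 1.594 m.
Layer 2: sin θ = 1104·sin 11.0°/665 = 0.3168, θ = 18.47°; offset = 5.1·tan 18.47° = 1.703 m.
Layer 3: sin θ = 2461·sin 11.0°/665 = 0.7061, θ = 44.92°; offset = 13.8·tan 44.92° = 13.762 m.
Layer 4: sin θ = 2938·sin 11.0°/665 = 0.8430, θ = 57.46°; offset = 26.0·tan 57.46° = 40.747 m.
Summing the layer offsets gives 57.806 m.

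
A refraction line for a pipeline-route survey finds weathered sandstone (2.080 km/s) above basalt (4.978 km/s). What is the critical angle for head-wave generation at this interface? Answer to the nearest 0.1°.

At critical incidence the refracted ray runs along the interface (θ₂ = 90°), so sin θ_c = V₁/V₂.
θ_c = arcsin(2.080/4.978) = arcsin 0.4178 = 24.70°.

24.7°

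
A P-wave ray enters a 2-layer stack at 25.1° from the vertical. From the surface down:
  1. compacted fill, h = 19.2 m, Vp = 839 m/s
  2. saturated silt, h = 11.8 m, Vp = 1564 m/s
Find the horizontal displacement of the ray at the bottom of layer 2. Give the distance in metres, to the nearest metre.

24 m

p = sin θ₁/V₁ = sin 25.1°/839 = 5.0560e-04 s/m is conserved through the stack.
Layer 1: θ = 25.10°; offset = 19.2·tan 25.10° = 8.994 m.
Layer 2: sin θ = p·1564 = 0.7908 → θ = 52.26°; offset = 11.8·tan 52.26° = 15.244 m.
Summing the layer offsets gives 24.237 m.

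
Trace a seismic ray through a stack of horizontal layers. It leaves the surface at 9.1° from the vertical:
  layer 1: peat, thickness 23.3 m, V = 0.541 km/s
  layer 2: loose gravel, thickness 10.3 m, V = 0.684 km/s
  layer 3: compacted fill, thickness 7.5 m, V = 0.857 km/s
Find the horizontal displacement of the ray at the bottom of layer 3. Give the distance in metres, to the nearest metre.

8 m

Ray parameter p = sin 9.1° / 0.541 km/s = 2.9234e-01 s/km.
Layer 1: θ = 9.10°; offset = 23.3·tan 9.10° = 3.732 m.
Layer 2: sin θ = p·0.684 = 0.2000 → θ = 11.53°; offset = 10.3·tan 11.53° = 2.102 m.
Layer 3: sin θ = p·0.857 = 0.2505 → θ = 14.51°; offset = 7.5·tan 14.51° = 1.941 m.
Σ offsets = 7.775 m.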